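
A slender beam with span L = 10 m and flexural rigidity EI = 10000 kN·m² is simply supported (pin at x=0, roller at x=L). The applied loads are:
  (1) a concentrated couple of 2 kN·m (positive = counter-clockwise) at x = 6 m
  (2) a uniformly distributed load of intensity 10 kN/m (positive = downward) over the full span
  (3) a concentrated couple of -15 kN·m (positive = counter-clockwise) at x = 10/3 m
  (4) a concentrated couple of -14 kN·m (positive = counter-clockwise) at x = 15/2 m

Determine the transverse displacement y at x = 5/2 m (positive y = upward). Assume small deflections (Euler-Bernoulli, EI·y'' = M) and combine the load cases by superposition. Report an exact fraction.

y(5/2) = -175207/1920000 m

Load 1 — applied couple M₀=2 kN·m at a=6 m (b=L-a=4):
  y_1 = (M₀x³/(6L)+C₁x)/EI  [x≤a] with C₁=M₀(3b²-L²)/(6L)=-26/15 = (2·(5/2)³/(6·10)+(-26/15)·(5/2))/10000 = -61/160000 m
Load 2 — uniform load w=10 kN/m over full span:
  y_2 = -wx(L³-2Lx²+x³)/(24EI) = -10·(5/2)·(10³-2·10·(5/2)²+(5/2)³)/(24·10000) = -95/1024 m
Load 3 — applied couple M₀=-15 kN·m at a=10/3 m (b=L-a=20/3):
  y_3 = (M₀x³/(6L)+C₁x)/EI  [x≤a] with C₁=M₀(3b²-L²)/(6L)=-25/3 = ((-15)·(5/2)³/(6·10)+(-25/3)·(5/2))/10000 = -19/7680 m
Load 4 — applied couple M₀=-14 kN·m at a=15/2 m (b=L-a=5/2):
  y_4 = (M₀x³/(6L)+C₁x)/EI  [x≤a] with C₁=M₀(3b²-L²)/(6L)=455/24 = ((-14)·(5/2)³/(6·10)+(455/24)·(5/2))/10000 = 7/1600 m
Superposition: y = Σ y_i = -175207/1920000 m ≈ -0.091254 m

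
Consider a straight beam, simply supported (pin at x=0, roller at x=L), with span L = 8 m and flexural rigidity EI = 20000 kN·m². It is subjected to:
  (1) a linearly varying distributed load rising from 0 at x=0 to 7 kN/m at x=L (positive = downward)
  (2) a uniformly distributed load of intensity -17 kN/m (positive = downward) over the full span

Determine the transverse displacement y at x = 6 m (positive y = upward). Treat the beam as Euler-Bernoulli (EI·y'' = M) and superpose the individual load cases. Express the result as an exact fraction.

Load 1 — triangular load w₀=7 kN/m (0→w₀ over full span):
  y_1 = -w₀x(7L⁴-10L²x²+3x⁴)/(360LEI) = -7·6·(7·8⁴-10·8²·6²+3·6⁴)/(360·8·20000) = -833/120000 m
Load 2 — uniform load w=-17 kN/m over full span:
  y_2 = -wx(L³-2Lx²+x³)/(24EI) = -(-17)·6·(8³-2·8·6²+6³)/(24·20000) = 323/10000 m
Superposition: y = Σ y_i = 3043/120000 m ≈ 0.025358 m

y(6) = 3043/120000 m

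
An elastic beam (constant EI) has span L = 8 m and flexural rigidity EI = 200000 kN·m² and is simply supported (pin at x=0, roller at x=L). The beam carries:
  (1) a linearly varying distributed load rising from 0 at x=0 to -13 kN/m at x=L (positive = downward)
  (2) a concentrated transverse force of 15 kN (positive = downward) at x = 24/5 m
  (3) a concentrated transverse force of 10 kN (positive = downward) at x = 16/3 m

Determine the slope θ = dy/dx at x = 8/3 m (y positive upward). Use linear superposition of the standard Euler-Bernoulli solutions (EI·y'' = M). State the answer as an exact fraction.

Load 1 — triangular load w₀=-13 kN/m (0→w₀ over full span):
  θ_1 = -w₀(7L⁴-30L²x²+15x⁴)/(360LEI) = -(-13)·(7·8⁴-30·8²·(8/3)²+15·(8/3)⁴)/(360·8·200000) = 1352/3796875 rad
Load 2 — point force P=15 kN at a=24/5 m (b=L-a=16/5):
  θ_2 = -Pb(L²-b²-3x²)/(6LEI)  [x≤a] = -15·(16/5)·(8²-(16/5)²-3·(8/3)²)/(6·8·200000) = -38/234375 rad
Load 3 — point force P=10 kN at a=16/3 m (b=L-a=8/3):
  θ_3 = -Pb(L²-b²-3x²)/(6LEI)  [x≤a] = -10·(8/3)·(8²-(8/3)²-3·(8/3)²)/(6·8·200000) = -1/10125 rad
Superposition: θ = Σ θ_i = 1807/18984375 rad ≈ 0.000095 rad

θ(8/3) = 1807/18984375 rad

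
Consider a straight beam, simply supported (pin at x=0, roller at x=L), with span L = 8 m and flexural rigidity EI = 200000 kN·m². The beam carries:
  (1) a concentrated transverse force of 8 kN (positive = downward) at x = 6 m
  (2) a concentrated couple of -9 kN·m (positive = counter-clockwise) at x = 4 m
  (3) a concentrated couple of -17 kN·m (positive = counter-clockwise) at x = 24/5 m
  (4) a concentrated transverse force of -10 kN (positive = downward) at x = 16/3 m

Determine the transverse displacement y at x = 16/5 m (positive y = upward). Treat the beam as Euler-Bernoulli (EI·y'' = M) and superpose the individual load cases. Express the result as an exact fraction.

y(16/5) = 37603/126562500 m

Load 1 — point force P=8 kN at a=6 m (b=L-a=2):
  y_1 = -Pbx(L²-b²-x²)/(6LEI)  [x≤a] = -8·2·(16/5)·(8²-2²-(16/5)²)/(6·8·200000) = -311/1171875 m
Load 2 — applied couple M₀=-9 kN·m at a=4 m (b=L-a=4):
  y_2 = (M₀x³/(6L)+C₁x)/EI  [x≤a] with C₁=M₀(3b²-L²)/(6L)=3 = ((-9)·(16/5)³/(6·8)+3·(16/5))/200000 = 27/1562500 m
Load 3 — applied couple M₀=-17 kN·m at a=24/5 m (b=L-a=16/5):
  y_3 = (M₀x³/(6L)+C₁x)/EI  [x≤a] with C₁=M₀(3b²-L²)/(6L)=884/75 = ((-17)·(16/5)³/(6·8)+(884/75)·(16/5))/200000 = 51/390625 m
Load 4 — point force P=-10 kN at a=16/3 m (b=L-a=8/3):
  y_4 = -Pbx(L²-b²-x²)/(6LEI)  [x≤a] = -(-10)·(8/3)·(16/5)·(8²-(8/3)²-(16/5)²)/(6·8·200000) = 2624/6328125 m
Superposition: y = Σ y_i = 37603/126562500 m ≈ 0.000297 m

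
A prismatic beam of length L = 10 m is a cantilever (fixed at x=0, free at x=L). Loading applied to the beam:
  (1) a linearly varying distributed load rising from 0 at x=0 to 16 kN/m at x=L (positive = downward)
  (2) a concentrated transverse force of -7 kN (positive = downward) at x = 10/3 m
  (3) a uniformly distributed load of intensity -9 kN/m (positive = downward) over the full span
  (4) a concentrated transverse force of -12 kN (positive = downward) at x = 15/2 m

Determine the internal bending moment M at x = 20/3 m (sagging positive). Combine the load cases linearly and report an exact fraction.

Load 1 — triangular load w₀=16 kN/m (0→w₀ over full span):
  M_1 = w₀Lx/2 - w₀L²/3 - w₀x³/(6L) = 16·10·(20/3)/2 - 16·10²/3 - 16·(20/3)³/(6·10) = -6400/81 kN·m
Load 2 — point force P=-7 kN at a=10/3 m (b=L-a=20/3):
  M_2 = 0  [x>a] = 0 kN·m
Load 3 — uniform load w=-9 kN/m over full span:
  M_3 = -w(L-x)²/2 = -(-9)·(10-(20/3))²/2 = 50 kN·m
Load 4 — point force P=-12 kN at a=15/2 m (b=L-a=5/2):
  M_4 = -P(a-x)  [x≤a] = -(-12)·((15/2)-(20/3)) = 10 kN·m
Superposition: M = Σ M_i = -1540/81 kN·m ≈ -19.012346 kN·m

M(20/3) = -1540/81 kN·m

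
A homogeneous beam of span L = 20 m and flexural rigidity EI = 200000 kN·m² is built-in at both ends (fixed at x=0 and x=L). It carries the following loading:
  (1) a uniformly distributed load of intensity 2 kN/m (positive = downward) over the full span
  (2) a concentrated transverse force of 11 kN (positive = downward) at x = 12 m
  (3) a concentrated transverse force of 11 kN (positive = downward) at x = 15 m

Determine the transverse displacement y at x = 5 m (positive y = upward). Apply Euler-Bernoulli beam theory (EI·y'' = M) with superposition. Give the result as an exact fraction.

y(5) = -5723/1536000 m

Load 1 — uniform load w=2 kN/m over full span:
  y_1 = -wx²(L-x)²/(24EI) = -2·5²·(20-5)²/(24·200000) = -3/1280 m
Load 2 — point force P=11 kN at a=12 m (b=L-a=8):
  y_2 = -Pb²x²(3aL-(3a+b)x)/(6L³EI)  [x≤a] = -11·8²·5²·(3·12·20-(3·12+8)·5)/(6·20³·200000) = -11/12000 m
Load 3 — point force P=11 kN at a=15 m (b=L-a=5):
  y_3 = -Pb²x²(3aL-(3a+b)x)/(6L³EI)  [x≤a] = -11·5²·5²·(3·15·20-(3·15+5)·5)/(6·20³·200000) = -143/307200 m
Superposition: y = Σ y_i = -5723/1536000 m ≈ -0.003726 m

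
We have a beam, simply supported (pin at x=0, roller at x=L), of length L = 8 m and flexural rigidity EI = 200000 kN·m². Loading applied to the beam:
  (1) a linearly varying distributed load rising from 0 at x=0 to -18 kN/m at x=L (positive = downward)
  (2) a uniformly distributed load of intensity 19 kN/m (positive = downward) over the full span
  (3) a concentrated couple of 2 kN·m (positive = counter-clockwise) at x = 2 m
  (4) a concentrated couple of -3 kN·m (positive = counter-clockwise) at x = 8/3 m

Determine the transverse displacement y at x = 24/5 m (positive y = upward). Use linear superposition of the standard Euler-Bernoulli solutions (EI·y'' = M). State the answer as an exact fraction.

Load 1 — triangular load w₀=-18 kN/m (0→w₀ over full span):
  y_1 = -w₀x(7L⁴-10L²x²+3x⁴)/(360LEI) = -(-18)·(24/5)·(7·8⁴-10·8²·(24/5)²+3·(24/5)⁴)/(360·8·200000) = 113664/48828125 m
Load 2 — uniform load w=19 kN/m over full span:
  y_2 = -wx(L³-2Lx²+x³)/(24EI) = -19·(24/5)·(8³-2·8·(24/5)²+(24/5)³)/(24·200000) = -9424/1953125 m
Load 3 — applied couple M₀=2 kN·m at a=2 m (b=L-a=6):
  y_3 = (M₀x³/(6L)-M₀(x-a)²/2+C₁x)/EI  [x>a] with C₁=M₀(3b²-L²)/(6L)=11/6 = (2·(24/5)³/(6·8)-2·((24/5)-2)²/2+(11/6)·(24/5))/200000 = 87/3125000 m
Load 4 — applied couple M₀=-3 kN·m at a=8/3 m (b=L-a=16/3):
  y_4 = (M₀x³/(6L)-M₀(x-a)²/2+C₁x)/EI  [x>a] with C₁=M₀(3b²-L²)/(6L)=-4/3 = ((-3)·(24/5)³/(6·8)-(-3)·((24/5)-(8/3))²/2+(-4/3)·(24/5))/200000 = -38/1171875 m
Superposition: y = Σ y_i = -2931839/1171875000 m ≈ -0.002502 m

y(24/5) = -2931839/1171875000 m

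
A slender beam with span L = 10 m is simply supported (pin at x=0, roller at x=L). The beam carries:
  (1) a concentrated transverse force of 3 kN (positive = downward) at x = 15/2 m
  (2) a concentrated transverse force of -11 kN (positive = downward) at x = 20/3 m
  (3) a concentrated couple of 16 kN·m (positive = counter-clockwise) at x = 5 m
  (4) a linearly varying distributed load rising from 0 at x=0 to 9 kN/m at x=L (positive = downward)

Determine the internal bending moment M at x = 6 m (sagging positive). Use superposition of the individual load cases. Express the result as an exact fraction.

M(6) = 337/10 kN·m

Load 1 — point force P=3 kN at a=15/2 m (b=L-a=5/2):
  M_1 = Pbx/L  [x≤a] = 3·(5/2)·6/10 = 9/2 kN·m
Load 2 — point force P=-11 kN at a=20/3 m (b=L-a=10/3):
  M_2 = Pbx/L  [x≤a] = (-11)·(10/3)·6/10 = -22 kN·m
Load 3 — applied couple M₀=16 kN·m at a=5 m (b=L-a=5):
  M_3 = M₀x/L - M₀  [x>a] = 16·6/10 - 16 = -32/5 kN·m
Load 4 — triangular load w₀=9 kN/m (0→w₀ over full span):
  M_4 = w₀Lx/6 - w₀x³/(6L) = 9·10·6/6 - 9·6³/(6·10) = 288/5 kN·m
Superposition: M = Σ M_i = 337/10 kN·m ≈ 33.700000 kN·m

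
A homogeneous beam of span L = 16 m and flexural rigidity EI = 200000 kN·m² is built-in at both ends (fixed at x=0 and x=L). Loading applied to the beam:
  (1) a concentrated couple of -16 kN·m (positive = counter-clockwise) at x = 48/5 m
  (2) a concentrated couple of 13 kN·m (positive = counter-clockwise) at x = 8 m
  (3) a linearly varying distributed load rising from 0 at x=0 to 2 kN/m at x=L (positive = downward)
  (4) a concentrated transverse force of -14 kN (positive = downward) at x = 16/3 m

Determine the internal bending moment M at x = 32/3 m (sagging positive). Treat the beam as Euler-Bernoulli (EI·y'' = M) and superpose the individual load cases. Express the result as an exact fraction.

M(32/3) = 69611/8100 kN·m

Load 1 — applied couple M₀=-16 kN·m at a=48/5 m (b=L-a=32/5):
  M_1 = R_Ax - M_A - M₀  [x>a] with R_A=-36/25, M_A=-128/25 = (-36/25)·(32/3) - (-128/25) - (-16) = 144/25 kN·m
Load 2 — applied couple M₀=13 kN·m at a=8 m (b=L-a=8):
  M_2 = R_Ax - M_A - M₀  [x>a] with R_A=39/32, M_A=13/4 = (39/32)·(32/3) - (13/4) - 13 = -13/4 kN·m
Load 3 — triangular load w₀=2 kN/m (0→w₀ over full span):
  M_3 = 3w₀Lx/20 - w₀L²/30 - w₀x³/(6L) = 3·2·16·(32/3)/20 - 2·16²/30 - 2·(32/3)³/(6·16) = 3584/405 kN·m
Load 4 — point force P=-14 kN at a=16/3 m (b=L-a=32/3):
  M_4 = Pa²(a+3b)(L-x)/L³ - Pa²b/L²  [x>a] = (-14)·(16/3)²·((16/3)+3·(32/3))·(16-(32/3))/16³ - (-14)·(16/3)²·(32/3)/16² = -224/81 kN·m
Superposition: M = Σ M_i = 69611/8100 kN·m ≈ 8.593951 kN·m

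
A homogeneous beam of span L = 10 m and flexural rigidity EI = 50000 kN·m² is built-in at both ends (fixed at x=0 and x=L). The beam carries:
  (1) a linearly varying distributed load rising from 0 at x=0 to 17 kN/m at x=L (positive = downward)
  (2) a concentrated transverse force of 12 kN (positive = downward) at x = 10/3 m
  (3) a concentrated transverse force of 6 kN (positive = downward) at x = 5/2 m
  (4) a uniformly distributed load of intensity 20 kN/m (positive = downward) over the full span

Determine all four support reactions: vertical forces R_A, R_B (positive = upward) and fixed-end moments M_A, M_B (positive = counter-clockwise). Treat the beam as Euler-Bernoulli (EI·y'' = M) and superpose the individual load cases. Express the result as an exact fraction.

R_A = 20081/144 kN, M_A = 35935/144 kN·m, R_B = 23551/144 kN, M_B = -37925/144 kN·m

Load 1 — triangular load w₀=17 kN/m (0→w₀ over full span):
  R_A = 3w₀L/20 = 3·17·10/20 = 51/2 kN
  M_A = w₀L²/30 = 17·10²/30 = 170/3 kN·m
  R_B = 7w₀L/20 = 7·17·10/20 = 119/2 kN
  M_B = -w₀L²/20 = -17·10²/20 = -85 kN·m
Load 2 — point force P=12 kN at a=10/3 m (b=L-a=20/3):
  R_A = Pb²(3a+b)/L³ = 12·(20/3)²·(3·(10/3)+(20/3))/10³ = 80/9 kN
  M_A = Pab²/L² = 12·(10/3)·(20/3)²/10² = 160/9 kN·m
  R_B = Pa²(a+3b)/L³ = 12·(10/3)²·((10/3)+3·(20/3))/10³ = 28/9 kN
  M_B = -Pa²b/L² = -12·(10/3)²·(20/3)/10² = -80/9 kN·m
Load 3 — point force P=6 kN at a=5/2 m (b=L-a=15/2):
  R_A = Pb²(3a+b)/L³ = 6·(15/2)²·(3·(5/2)+(15/2))/10³ = 81/16 kN
  M_A = Pab²/L² = 6·(5/2)·(15/2)²/10² = 135/16 kN·m
  R_B = Pa²(a+3b)/L³ = 6·(5/2)²·((5/2)+3·(15/2))/10³ = 15/16 kN
  M_B = -Pa²b/L² = -6·(5/2)²·(15/2)/10² = -45/16 kN·m
Load 4 — uniform load w=20 kN/m over full span:
  R_A = wL/2 = 20·10/2 = 100 kN
  M_A = wL²/12 = 20·10²/12 = 500/3 kN·m
  R_B = wL/2 = 20·10/2 = 100 kN
  M_B = -wL²/12 = -20·10²/12 = -500/3 kN·m
Superposition: R_A = 20081/144 kN, M_A = 35935/144 kN·m, R_B = 23551/144 kN, M_B = -37925/144 kN·m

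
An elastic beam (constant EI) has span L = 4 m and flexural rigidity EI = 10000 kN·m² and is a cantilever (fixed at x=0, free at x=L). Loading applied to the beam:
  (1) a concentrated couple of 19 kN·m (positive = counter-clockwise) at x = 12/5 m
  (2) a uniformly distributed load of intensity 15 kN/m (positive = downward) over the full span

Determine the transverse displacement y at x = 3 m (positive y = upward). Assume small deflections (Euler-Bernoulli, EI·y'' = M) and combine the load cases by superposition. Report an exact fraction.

Load 1 — applied couple M₀=19 kN·m at a=12/5 m (b=L-a=8/5):
  y_1 = M₀a(2x-a)/(2EI)  [x>a] = 19·(12/5)·(2·3-(12/5))/(2·10000) = 513/62500 m
Load 2 — uniform load w=15 kN/m over full span:
  y_2 = -wx²(x²-4Lx+6L²)/(24EI) = -15·3²·(3²-4·4·3+6·4²)/(24·10000) = -513/16000 m
Superposition: y = Σ y_i = -47709/2000000 m ≈ -0.023855 m

y(3) = -47709/2000000 m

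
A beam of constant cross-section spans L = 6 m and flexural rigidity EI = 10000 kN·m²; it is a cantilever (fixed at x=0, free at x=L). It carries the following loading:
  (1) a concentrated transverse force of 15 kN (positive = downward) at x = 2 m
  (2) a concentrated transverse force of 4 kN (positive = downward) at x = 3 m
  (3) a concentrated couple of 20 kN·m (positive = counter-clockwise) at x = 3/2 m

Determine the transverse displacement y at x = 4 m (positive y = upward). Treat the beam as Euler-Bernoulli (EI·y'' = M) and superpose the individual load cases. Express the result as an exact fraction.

y(4) = -113/20000 m

Load 1 — point force P=15 kN at a=2 m (b=L-a=4):
  y_1 = -Pa²(3x-a)/(6EI)  [x>a] = -15·2²·(3·4-2)/(6·10000) = -1/100 m
Load 2 — point force P=4 kN at a=3 m (b=L-a=3):
  y_2 = -Pa²(3x-a)/(6EI)  [x>a] = -4·3²·(3·4-3)/(6·10000) = -27/5000 m
Load 3 — applied couple M₀=20 kN·m at a=3/2 m (b=L-a=9/2):
  y_3 = M₀a(2x-a)/(2EI)  [x>a] = 20·(3/2)·(2·4-(3/2))/(2·10000) = 39/4000 m
Superposition: y = Σ y_i = -113/20000 m ≈ -0.005650 m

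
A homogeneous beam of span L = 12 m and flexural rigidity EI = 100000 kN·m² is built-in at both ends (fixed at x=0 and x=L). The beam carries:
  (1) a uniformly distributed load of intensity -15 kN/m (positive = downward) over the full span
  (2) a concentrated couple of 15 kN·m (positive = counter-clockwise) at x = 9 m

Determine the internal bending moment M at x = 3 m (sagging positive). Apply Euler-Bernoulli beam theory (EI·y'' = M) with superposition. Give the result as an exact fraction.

Load 1 — uniform load w=-15 kN/m over full span:
  M_1 = wLx/2 - wL²/12 - wx²/2 = (-15)·12·3/2 - (-15)·12²/12 - (-15)·3²/2 = -45/2 kN·m
Load 2 — applied couple M₀=15 kN·m at a=9 m (b=L-a=3):
  M_2 = R_Ax - M_A  [x≤a] with R_A=45/32, M_A=75/16 = (45/32)·3 - (75/16) = -15/32 kN·m
Superposition: M = Σ M_i = -735/32 kN·m ≈ -22.968750 kN·m

M(3) = -735/32 kN·m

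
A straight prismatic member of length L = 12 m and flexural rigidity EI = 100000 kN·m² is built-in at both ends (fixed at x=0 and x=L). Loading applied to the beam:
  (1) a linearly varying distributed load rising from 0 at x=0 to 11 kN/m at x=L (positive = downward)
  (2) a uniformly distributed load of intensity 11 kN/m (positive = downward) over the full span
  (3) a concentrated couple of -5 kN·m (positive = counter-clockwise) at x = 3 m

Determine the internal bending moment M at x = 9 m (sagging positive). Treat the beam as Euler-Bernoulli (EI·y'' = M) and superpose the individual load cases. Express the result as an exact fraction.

M(9) = 4859/160 kN·m

Load 1 — triangular load w₀=11 kN/m (0→w₀ over full span):
  M_1 = 3w₀Lx/20 - w₀L²/30 - w₀x³/(6L) = 3·11·12·9/20 - 11·12²/30 - 11·9³/(6·12) = 561/40 kN·m
Load 2 — uniform load w=11 kN/m over full span:
  M_2 = wLx/2 - wL²/12 - wx²/2 = 11·12·9/2 - 11·12²/12 - 11·9²/2 = 33/2 kN·m
Load 3 — applied couple M₀=-5 kN·m at a=3 m (b=L-a=9):
  M_3 = R_Ax - M_A - M₀  [x>a] with R_A=-15/32, M_A=15/16 = (-15/32)·9 - (15/16) - (-5) = -5/32 kN·m
Superposition: M = Σ M_i = 4859/160 kN·m ≈ 30.368750 kN·m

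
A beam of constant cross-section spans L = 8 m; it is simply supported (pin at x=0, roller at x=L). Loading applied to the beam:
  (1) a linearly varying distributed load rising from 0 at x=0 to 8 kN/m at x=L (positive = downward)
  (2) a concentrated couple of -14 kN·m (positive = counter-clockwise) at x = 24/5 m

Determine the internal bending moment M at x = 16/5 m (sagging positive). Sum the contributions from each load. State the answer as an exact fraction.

M(16/5) = 2884/125 kN·m

Load 1 — triangular load w₀=8 kN/m (0→w₀ over full span):
  M_1 = w₀Lx/6 - w₀x³/(6L) = 8·8·(16/5)/6 - 8·(16/5)³/(6·8) = 3584/125 kN·m
Load 2 — applied couple M₀=-14 kN·m at a=24/5 m (b=L-a=16/5):
  M_2 = M₀x/L  [x≤a] = (-14)·(16/5)/8 = -28/5 kN·m
Superposition: M = Σ M_i = 2884/125 kN·m ≈ 23.072000 kN·m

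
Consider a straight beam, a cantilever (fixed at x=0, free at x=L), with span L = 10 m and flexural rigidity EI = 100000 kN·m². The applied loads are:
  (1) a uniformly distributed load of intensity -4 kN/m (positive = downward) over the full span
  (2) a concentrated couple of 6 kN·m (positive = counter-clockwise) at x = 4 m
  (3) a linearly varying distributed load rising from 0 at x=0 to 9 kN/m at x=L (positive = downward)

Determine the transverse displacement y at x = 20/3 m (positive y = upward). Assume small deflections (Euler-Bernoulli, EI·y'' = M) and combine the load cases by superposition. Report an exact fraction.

y(20/3) = -24799/1518750 m

Load 1 — uniform load w=-4 kN/m over full span:
  y_1 = -wx²(x²-4Lx+6L²)/(24EI) = -(-4)·(20/3)²·((20/3)²-4·10·(20/3)+6·10²)/(24·100000) = 34/1215 m
Load 2 — applied couple M₀=6 kN·m at a=4 m (b=L-a=6):
  y_2 = M₀a(2x-a)/(2EI)  [x>a] = 6·4·(2·(20/3)-4)/(2·100000) = 7/6250 m
Load 3 — triangular load w₀=9 kN/m (0→w₀ over full span):
  y_3 = (w₀Lx³/12-w₀L²x²/6-w₀x⁵/(120L))/EI = (9·10·(20/3)³/12-9·10²·(20/3)²/6-9·(20/3)⁵/(120·10))/100000 = -92/2025 m
Superposition: y = Σ y_i = -24799/1518750 m ≈ -0.016329 m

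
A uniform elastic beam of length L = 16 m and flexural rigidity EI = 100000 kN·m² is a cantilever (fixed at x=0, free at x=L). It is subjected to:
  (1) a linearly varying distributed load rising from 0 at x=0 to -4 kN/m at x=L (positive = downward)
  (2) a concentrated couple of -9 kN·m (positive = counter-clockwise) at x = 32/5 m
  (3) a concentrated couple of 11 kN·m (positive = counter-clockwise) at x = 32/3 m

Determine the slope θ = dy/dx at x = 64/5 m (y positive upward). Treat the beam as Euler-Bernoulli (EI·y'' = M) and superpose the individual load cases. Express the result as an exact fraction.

Load 1 — triangular load w₀=-4 kN/m (0→w₀ over full span):
  θ_1 = (w₀Lx²/4-w₀L²x/3-w₀x⁴/(24L))/EI = ((-4)·16·(64/5)²/4-(-4)·16²·(64/5)/3-(-4)·(64/5)⁴/(24·16))/100000 = 118784/5859375 rad
Load 2 — applied couple M₀=-9 kN·m at a=32/5 m (b=L-a=48/5):
  θ_2 = M₀a/EI  [x>a] = (-9)·(32/5)/100000 = -9/15625 rad
Load 3 — applied couple M₀=11 kN·m at a=32/3 m (b=L-a=16/3):
  θ_3 = M₀a/EI  [x>a] = 11·(32/3)/100000 = 11/9375 rad
Superposition: θ = Σ θ_i = 122284/5859375 rad ≈ 0.020870 rad

θ(64/5) = 122284/5859375 rad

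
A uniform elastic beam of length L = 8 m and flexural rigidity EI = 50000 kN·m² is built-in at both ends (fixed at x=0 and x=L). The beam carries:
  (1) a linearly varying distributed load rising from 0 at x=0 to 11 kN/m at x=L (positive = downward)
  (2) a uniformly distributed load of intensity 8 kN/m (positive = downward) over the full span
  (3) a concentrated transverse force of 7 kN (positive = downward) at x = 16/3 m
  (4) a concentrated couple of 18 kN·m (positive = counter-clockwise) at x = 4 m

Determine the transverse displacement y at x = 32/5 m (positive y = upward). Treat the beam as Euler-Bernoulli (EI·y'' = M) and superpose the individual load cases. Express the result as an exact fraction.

Load 1 — triangular load w₀=11 kN/m (0→w₀ over full span):
  y_1 = -w₀x²(L-x)²(x+2L)/(120LEI) = -11·(32/5)²·(8-(32/5))²·((32/5)+2·8)/(120·8·50000) = -78848/146484375 m
Load 2 — uniform load w=8 kN/m over full span:
  y_2 = -wx²(L-x)²/(24EI) = -8·(32/5)²·(8-(32/5))²/(24·50000) = -4096/5859375 m
Load 3 — point force P=7 kN at a=16/3 m (b=L-a=8/3):
  y_3 = -Pa²(L-x)²(3bL-(3b+a)(L-x))/(6L³EI)  [x>a] = -7·(16/3)²·(8-(32/5))²·(3·(8/3)·8-(3·(8/3)+(16/3))·(8-(32/5)))/(6·8³·50000) = -896/6328125 m
Load 4 — applied couple M₀=18 kN·m at a=4 m (b=L-a=4):
  y_4 = (R_Ax³/6 - M_Ax²/2 - M₀(x-a)²/2)/EI  [x>a] with R_A=27/8, M_A=9/2 = ((27/8)·(32/5)³/6 - (9/2)·(32/5)²/2 - 18·((32/5)-4)²/2)/50000 = 27/390625 m
Superposition: y = Σ y_i = -5180321/3955078125 m ≈ -0.001310 m

y(32/5) = -5180321/3955078125 m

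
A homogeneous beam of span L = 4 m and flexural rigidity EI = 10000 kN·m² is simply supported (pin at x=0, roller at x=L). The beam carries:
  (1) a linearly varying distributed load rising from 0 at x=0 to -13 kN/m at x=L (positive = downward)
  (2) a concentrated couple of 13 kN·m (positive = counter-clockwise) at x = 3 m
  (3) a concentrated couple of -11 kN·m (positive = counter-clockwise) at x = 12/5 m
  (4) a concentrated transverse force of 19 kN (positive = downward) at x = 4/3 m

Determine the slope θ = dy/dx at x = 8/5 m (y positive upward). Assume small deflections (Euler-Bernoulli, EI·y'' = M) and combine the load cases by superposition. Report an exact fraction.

θ(8/5) = 63149/4050000000 rad

Load 1 — triangular load w₀=-13 kN/m (0→w₀ over full span):
  θ_1 = -w₀(7L⁴-30L²x²+15x⁴)/(360LEI) = -(-13)·(7·4⁴-30·4²·(8/5)²+15·(8/5)⁴)/(360·4·10000) = 4199/7031250 rad
Load 2 — applied couple M₀=13 kN·m at a=3 m (b=L-a=1):
  θ_2 = (M₀x²/(2L)+C₁)/EI  [x≤a] with C₁=M₀(3b²-L²)/(6L)=-169/24 = (13·(8/5)²/(2·4)+(-169/24))/10000 = -1729/6000000 rad
Load 3 — applied couple M₀=-11 kN·m at a=12/5 m (b=L-a=8/5):
  θ_3 = (M₀x²/(2L)+C₁)/EI  [x≤a] with C₁=M₀(3b²-L²)/(6L)=286/75 = ((-11)·(8/5)²/(2·4)+(286/75))/10000 = 11/375000 rad
Load 4 — point force P=19 kN at a=4/3 m (b=L-a=8/3):
  θ_4 = -Pa(2L²-6Lx+3x²+a²)/(6LEI)  [x>a] = -19·(4/3)·(2·4²-6·4·(8/5)+3·(8/5)²+(4/3)²)/(6·4·10000) = -817/2531250 rad
Superposition: θ = Σ θ_i = 63149/4050000000 rad ≈ 0.000016 rad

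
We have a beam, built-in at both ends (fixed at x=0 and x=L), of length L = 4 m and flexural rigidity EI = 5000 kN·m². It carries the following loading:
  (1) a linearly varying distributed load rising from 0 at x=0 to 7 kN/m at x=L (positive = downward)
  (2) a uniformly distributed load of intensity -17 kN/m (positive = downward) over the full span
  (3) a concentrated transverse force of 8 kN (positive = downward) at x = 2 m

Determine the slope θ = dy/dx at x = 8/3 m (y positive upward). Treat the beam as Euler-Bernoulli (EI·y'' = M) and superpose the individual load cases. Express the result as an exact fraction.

θ(8/3) = -554/759375 rad

Load 1 — triangular load w₀=7 kN/m (0→w₀ over full span):
  θ_1 = -w₀(2x(L-x)(L-2x)(x+2L)+x²(L-x)²)/(120LEI) = -7·(2·(8/3)·(4-(8/3))·(4-2·(8/3))·((8/3)+2·4)+(8/3)²·(4-(8/3))²)/(120·4·5000) = 196/759375 rad
Load 2 — uniform load w=-17 kN/m over full span:
  θ_2 = -wx(L-x)(L-2x)/(12EI) = -(-17)·(8/3)·(4-(8/3))·(4-2·(8/3))/(12·5000) = -68/50625 rad
Load 3 — point force P=8 kN at a=2 m (b=L-a=2):
  θ_3 = Pa²(L-x)(2bL-(3b+a)(L-x))/(2L³EI)  [x>a] = 8·2²·(4-(8/3))·(2·2·4-(3·2+2)·(4-(8/3)))/(2·4³·5000) = 2/5625 rad
Superposition: θ = Σ θ_i = -554/759375 rad ≈ -0.000730 rad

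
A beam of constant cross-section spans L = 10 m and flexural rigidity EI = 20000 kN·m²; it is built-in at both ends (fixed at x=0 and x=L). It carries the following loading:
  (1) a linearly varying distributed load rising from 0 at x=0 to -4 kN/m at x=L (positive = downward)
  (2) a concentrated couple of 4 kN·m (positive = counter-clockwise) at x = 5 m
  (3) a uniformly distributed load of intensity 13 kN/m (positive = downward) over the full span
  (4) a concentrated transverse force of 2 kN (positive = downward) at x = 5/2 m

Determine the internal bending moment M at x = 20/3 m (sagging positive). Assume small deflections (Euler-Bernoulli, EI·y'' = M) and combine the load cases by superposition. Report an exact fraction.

Load 1 — triangular load w₀=-4 kN/m (0→w₀ over full span):
  M_1 = 3w₀Lx/20 - w₀L²/30 - w₀x³/(6L) = 3·(-4)·10·(20/3)/20 - (-4)·10²/30 - (-4)·(20/3)³/(6·10) = -560/81 kN·m
Load 2 — applied couple M₀=4 kN·m at a=5 m (b=L-a=5):
  M_2 = R_Ax - M_A - M₀  [x>a] with R_A=3/5, M_A=1 = (3/5)·(20/3) - 1 - 4 = -1 kN·m
Load 3 — uniform load w=13 kN/m over full span:
  M_3 = wLx/2 - wL²/12 - wx²/2 = 13·10·(20/3)/2 - 13·10²/12 - 13·(20/3)²/2 = 325/9 kN·m
Load 4 — point force P=2 kN at a=5/2 m (b=L-a=15/2):
  M_4 = Pa²(a+3b)(L-x)/L³ - Pa²b/L²  [x>a] = 2·(5/2)²·((5/2)+3·(15/2))·(10-(20/3))/10³ - 2·(5/2)²·(15/2)/10² = 5/48 kN·m
Superposition: M = Σ M_i = 36679/1296 kN·m ≈ 28.301698 kN·m

M(20/3) = 36679/1296 kN·m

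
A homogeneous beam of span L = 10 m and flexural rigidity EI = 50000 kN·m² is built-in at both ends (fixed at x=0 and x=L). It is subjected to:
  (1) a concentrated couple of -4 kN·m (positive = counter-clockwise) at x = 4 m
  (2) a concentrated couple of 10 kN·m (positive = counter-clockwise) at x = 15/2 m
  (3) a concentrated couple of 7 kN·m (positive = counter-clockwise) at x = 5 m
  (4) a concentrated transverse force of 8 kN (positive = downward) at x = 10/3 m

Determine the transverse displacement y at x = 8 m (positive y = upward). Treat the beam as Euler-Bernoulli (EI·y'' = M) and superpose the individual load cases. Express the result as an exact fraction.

y(8) = -568151/2025000000 m

Load 1 — applied couple M₀=-4 kN·m at a=4 m (b=L-a=6):
  y_1 = (R_Ax³/6 - M_Ax²/2 - M₀(x-a)²/2)/EI  [x>a] with R_A=-72/125, M_A=-12/25 = ((-72/125)·8³/6 - (-12/25)·8²/2 - (-4)·(8-4)²/2)/50000 = -14/390625 m
Load 2 — applied couple M₀=10 kN·m at a=15/2 m (b=L-a=5/2):
  y_2 = (R_Ax³/6 - M_Ax²/2 - M₀(x-a)²/2)/EI  [x>a] with R_A=9/8, M_A=25/8 = ((9/8)·8³/6 - (25/8)·8²/2 - 10·(8-(15/2))²/2)/50000 = -21/200000 m
Load 3 — applied couple M₀=7 kN·m at a=5 m (b=L-a=5):
  y_3 = (R_Ax³/6 - M_Ax²/2 - M₀(x-a)²/2)/EI  [x>a] with R_A=21/20, M_A=7/4 = ((21/20)·8³/6 - (7/4)·8²/2 - 7·(8-5)²/2)/50000 = 21/500000 m
Load 4 — point force P=8 kN at a=10/3 m (b=L-a=20/3):
  y_4 = -Pa²(L-x)²(3bL-(3b+a)(L-x))/(6L³EI)  [x>a] = -8·(10/3)²·(10-8)²·(3·(20/3)·10-(3·(20/3)+(10/3))·(10-8))/(6·10³·50000) = -46/253125 m
Superposition: y = Σ y_i = -568151/2025000000 m ≈ -0.000281 m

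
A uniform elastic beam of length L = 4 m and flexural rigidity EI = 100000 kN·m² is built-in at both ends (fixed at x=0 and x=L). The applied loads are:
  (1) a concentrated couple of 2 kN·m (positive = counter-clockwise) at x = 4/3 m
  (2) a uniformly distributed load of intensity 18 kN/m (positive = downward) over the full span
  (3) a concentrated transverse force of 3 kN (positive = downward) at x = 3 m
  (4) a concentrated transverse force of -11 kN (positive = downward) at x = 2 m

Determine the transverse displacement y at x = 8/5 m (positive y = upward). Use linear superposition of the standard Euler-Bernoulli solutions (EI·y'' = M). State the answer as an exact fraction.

y(8/5) = -7303/93750000 m

Load 1 — applied couple M₀=2 kN·m at a=4/3 m (b=L-a=8/3):
  y_1 = (R_Ax³/6 - M_Ax²/2 - M₀(x-a)²/2)/EI  [x>a] with R_A=2/3, M_A=0 = ((2/3)·(8/5)³/6 - 0·(8/5)²/2 - 2·((8/5)-(4/3))²/2)/100000 = 3/781250 m
Load 2 — uniform load w=18 kN/m over full span:
  y_2 = -wx²(L-x)²/(24EI) = -18·(8/5)²·(4-(8/5))²/(24·100000) = -216/1953125 m
Load 3 — point force P=3 kN at a=3 m (b=L-a=1):
  y_3 = -Pb²x²(3aL-(3a+b)x)/(6L³EI)  [x≤a] = -3·1²·(8/5)²·(3·3·4-(3·3+1)·(8/5))/(6·4³·100000) = -1/250000 m
Load 4 — point force P=-11 kN at a=2 m (b=L-a=2):
  y_4 = -Pb²x²(3aL-(3a+b)x)/(6L³EI)  [x≤a] = -(-11)·2²·(8/5)²·(3·2·4-(3·2+2)·(8/5))/(6·4³·100000) = 77/2343750 m
Superposition: y = Σ y_i = -7303/93750000 m ≈ -0.000078 m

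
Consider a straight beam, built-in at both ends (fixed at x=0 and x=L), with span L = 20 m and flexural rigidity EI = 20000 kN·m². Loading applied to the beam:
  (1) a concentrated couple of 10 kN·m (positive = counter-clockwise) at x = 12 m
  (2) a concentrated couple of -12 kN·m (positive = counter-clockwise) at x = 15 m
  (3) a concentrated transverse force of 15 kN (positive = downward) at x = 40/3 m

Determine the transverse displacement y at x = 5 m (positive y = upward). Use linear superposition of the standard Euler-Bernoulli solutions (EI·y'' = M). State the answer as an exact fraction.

y(5) = -653/69120 m

Load 1 — applied couple M₀=10 kN·m at a=12 m (b=L-a=8):
  y_1 = (R_Ax³/6 - M_Ax²/2)/EI  [x≤a] with R_A=18/25, M_A=16/5 = ((18/25)·5³/6 - (16/5)·5²/2)/20000 = -1/800 m
Load 2 — applied couple M₀=-12 kN·m at a=15 m (b=L-a=5):
  y_2 = (R_Ax³/6 - M_Ax²/2)/EI  [x≤a] with R_A=-27/40, M_A=-15/4 = ((-27/40)·5³/6 - (-15/4)·5²/2)/20000 = 21/12800 m
Load 3 — point force P=15 kN at a=40/3 m (b=L-a=20/3):
  y_3 = -Pb²x²(3aL-(3a+b)x)/(6L³EI)  [x≤a] = -15·(20/3)²·5²·(3·(40/3)·20-(3·(40/3)+(20/3))·5)/(6·20³·20000) = -17/1728 m
Superposition: y = Σ y_i = -653/69120 m ≈ -0.009447 m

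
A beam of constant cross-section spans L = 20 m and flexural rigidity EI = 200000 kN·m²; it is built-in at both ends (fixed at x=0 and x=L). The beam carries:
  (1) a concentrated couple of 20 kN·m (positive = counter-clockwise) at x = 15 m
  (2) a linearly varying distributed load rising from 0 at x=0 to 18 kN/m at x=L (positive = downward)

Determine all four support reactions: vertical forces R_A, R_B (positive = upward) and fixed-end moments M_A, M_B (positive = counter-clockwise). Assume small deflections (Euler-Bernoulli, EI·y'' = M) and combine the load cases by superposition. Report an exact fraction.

Load 1 — applied couple M₀=20 kN·m at a=15 m (b=L-a=5):
  R_A = 6M₀ab/L³ = 6·20·15·5/20³ = 9/8 kN
  M_A = M₀b(2a-b)/L² = 20·5·(2·15-5)/20² = 25/4 kN·m
  R_B = -6M₀ab/L³ = -6·20·15·5/20³ = -9/8 kN
  M_B = M₀a(2b-a)/L² = 20·15·(2·5-15)/20² = -15/4 kN·m
Load 2 — triangular load w₀=18 kN/m (0→w₀ over full span):
  R_A = 3w₀L/20 = 3·18·20/20 = 54 kN
  M_A = w₀L²/30 = 18·20²/30 = 240 kN·m
  R_B = 7w₀L/20 = 7·18·20/20 = 126 kN
  M_B = -w₀L²/20 = -18·20²/20 = -360 kN·m
Superposition: R_A = 441/8 kN, M_A = 985/4 kN·m, R_B = 999/8 kN, M_B = -1455/4 kN·m

R_A = 441/8 kN, M_A = 985/4 kN·m, R_B = 999/8 kN, M_B = -1455/4 kN·m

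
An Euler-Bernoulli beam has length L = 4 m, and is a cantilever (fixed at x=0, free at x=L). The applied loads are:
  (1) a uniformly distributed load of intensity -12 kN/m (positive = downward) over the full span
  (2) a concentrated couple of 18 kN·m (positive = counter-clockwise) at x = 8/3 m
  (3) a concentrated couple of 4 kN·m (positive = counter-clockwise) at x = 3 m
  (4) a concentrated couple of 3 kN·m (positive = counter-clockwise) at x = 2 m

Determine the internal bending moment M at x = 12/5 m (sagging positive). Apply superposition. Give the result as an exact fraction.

M(12/5) = 934/25 kN·m

Load 1 — uniform load w=-12 kN/m over full span:
  M_1 = -w(L-x)²/2 = -(-12)·(4-(12/5))²/2 = 384/25 kN·m
Load 2 — applied couple M₀=18 kN·m at a=8/3 m (b=L-a=4/3):
  M_2 = M₀  [x≤a] = 18 = 18 kN·m
Load 3 — applied couple M₀=4 kN·m at a=3 m (b=L-a=1):
  M_3 = M₀  [x≤a] = 4 = 4 kN·m
Load 4 — applied couple M₀=3 kN·m at a=2 m (b=L-a=2):
  M_4 = 0  [x>a] = 0 kN·m
Superposition: M = Σ M_i = 934/25 kN·m ≈ 37.360000 kN·m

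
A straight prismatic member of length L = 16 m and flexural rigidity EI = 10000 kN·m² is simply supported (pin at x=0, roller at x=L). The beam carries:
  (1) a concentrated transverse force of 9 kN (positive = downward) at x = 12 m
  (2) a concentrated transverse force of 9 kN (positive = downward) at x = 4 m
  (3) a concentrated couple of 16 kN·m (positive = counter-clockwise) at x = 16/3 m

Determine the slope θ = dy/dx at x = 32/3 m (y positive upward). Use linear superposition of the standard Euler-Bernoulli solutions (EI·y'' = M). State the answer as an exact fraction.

θ(32/3) = 46/5625 rad

Load 1 — point force P=9 kN at a=12 m (b=L-a=4):
  θ_1 = -Pb(L²-b²-3x²)/(6LEI)  [x≤a] = -9·4·(16²-4²-3·(32/3)²)/(6·16·10000) = 19/5000 rad
Load 2 — point force P=9 kN at a=4 m (b=L-a=12):
  θ_2 = -Pa(2L²-6Lx+3x²+a²)/(6LEI)  [x>a] = -9·4·(2·16²-6·16·(32/3)+3·(32/3)²+4²)/(6·16·10000) = 29/5000 rad
Load 3 — applied couple M₀=16 kN·m at a=16/3 m (b=L-a=32/3):
  θ_3 = (M₀x²/(2L)-M₀(x-a)+C₁)/EI  [x>a] with C₁=M₀(3b²-L²)/(6L)=128/9 = (16·(32/3)²/(2·16)-16·((32/3)-(16/3))+(128/9))/10000 = -8/5625 rad
Superposition: θ = Σ θ_i = 46/5625 rad ≈ 0.008178 rad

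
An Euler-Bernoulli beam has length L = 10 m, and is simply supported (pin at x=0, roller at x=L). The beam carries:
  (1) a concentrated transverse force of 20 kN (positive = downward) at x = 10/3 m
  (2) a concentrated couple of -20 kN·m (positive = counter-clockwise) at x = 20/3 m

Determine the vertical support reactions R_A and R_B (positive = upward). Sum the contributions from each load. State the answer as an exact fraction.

R_A = 34/3 kN, R_B = 26/3 kN

Load 1 — point force P=20 kN at a=10/3 m (b=L-a=20/3):
  R_A = Pb/L = 20·(20/3)/10 = 40/3 kN
  R_B = Pa/L = 20·(10/3)/10 = 20/3 kN
Load 2 — applied couple M₀=-20 kN·m at a=20/3 m (b=L-a=10/3):
  R_A = M₀/L = (-20)/10 = -2 kN
  R_B = -M₀/L = -(-20)/10 = 2 kN
Superposition: R_A = 34/3 kN, R_B = 26/3 kN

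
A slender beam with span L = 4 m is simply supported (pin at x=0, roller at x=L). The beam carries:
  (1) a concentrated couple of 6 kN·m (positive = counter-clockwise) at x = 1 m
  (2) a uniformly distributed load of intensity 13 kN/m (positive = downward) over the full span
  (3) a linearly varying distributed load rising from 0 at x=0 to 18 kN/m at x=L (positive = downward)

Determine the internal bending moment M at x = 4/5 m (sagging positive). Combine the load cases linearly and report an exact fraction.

Load 1 — applied couple M₀=6 kN·m at a=1 m (b=L-a=3):
  M_1 = M₀x/L  [x≤a] = 6·(4/5)/4 = 6/5 kN·m
Load 2 — uniform load w=13 kN/m over full span:
  M_2 = wx(L-x)/2 = 13·(4/5)·(4-(4/5))/2 = 416/25 kN·m
Load 3 — triangular load w₀=18 kN/m (0→w₀ over full span):
  M_3 = w₀Lx/6 - w₀x³/(6L) = 18·4·(4/5)/6 - 18·(4/5)³/(6·4) = 1152/125 kN·m
Superposition: M = Σ M_i = 3382/125 kN·m ≈ 27.056000 kN·m

M(4/5) = 3382/125 kN·m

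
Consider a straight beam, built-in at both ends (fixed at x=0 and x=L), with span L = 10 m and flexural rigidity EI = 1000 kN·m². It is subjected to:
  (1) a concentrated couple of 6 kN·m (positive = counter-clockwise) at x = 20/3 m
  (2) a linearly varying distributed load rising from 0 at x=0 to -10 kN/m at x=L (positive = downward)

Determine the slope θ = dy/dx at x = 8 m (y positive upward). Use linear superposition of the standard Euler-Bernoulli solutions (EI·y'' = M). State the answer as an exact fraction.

θ(8) = -77/1875 rad

Load 1 — applied couple M₀=6 kN·m at a=20/3 m (b=L-a=10/3):
  θ_1 = (R_Ax²/2 - M_Ax - M₀(x-a))/EI  [x>a] with R_A=4/5, M_A=2 = ((4/5)·8²/2 - 2·8 - 6·(8-(20/3)))/1000 = 1/625 rad
Load 2 — triangular load w₀=-10 kN/m (0→w₀ over full span):
  θ_2 = -w₀(2x(L-x)(L-2x)(x+2L)+x²(L-x)²)/(120LEI) = -(-10)·(2·8·(10-8)·(10-2·8)·(8+2·10)+8²·(10-8)²)/(120·10·1000) = -16/375 rad
Superposition: θ = Σ θ_i = -77/1875 rad ≈ -0.041067 rad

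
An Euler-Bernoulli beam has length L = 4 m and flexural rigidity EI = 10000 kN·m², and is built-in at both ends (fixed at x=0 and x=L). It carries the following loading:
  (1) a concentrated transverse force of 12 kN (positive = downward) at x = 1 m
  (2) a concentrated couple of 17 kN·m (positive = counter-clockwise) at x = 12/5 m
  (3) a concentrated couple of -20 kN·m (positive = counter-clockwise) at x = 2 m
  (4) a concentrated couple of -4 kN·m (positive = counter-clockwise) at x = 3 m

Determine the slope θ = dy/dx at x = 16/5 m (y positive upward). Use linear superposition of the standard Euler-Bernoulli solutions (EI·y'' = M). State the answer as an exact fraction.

Load 1 — point force P=12 kN at a=1 m (b=L-a=3):
  θ_1 = Pa²(L-x)(2bL-(3b+a)(L-x))/(2L³EI)  [x>a] = 12·1²·(4-(16/5))·(2·3·4-(3·3+1)·(4-(16/5)))/(2·4³·10000) = 3/25000 rad
Load 2 — applied couple M₀=17 kN·m at a=12/5 m (b=L-a=8/5):
  θ_2 = (R_Ax²/2 - M_Ax - M₀(x-a))/EI  [x>a] with R_A=153/25, M_A=136/25 = ((153/25)·(16/5)²/2 - (136/25)·(16/5) - 17·((16/5)-(12/5)))/10000 = 51/1562500 rad
Load 3 — applied couple M₀=-20 kN·m at a=2 m (b=L-a=2):
  θ_3 = (R_Ax²/2 - M_Ax - M₀(x-a))/EI  [x>a] with R_A=-15/2, M_A=-5 = ((-15/2)·(16/5)²/2 - (-5)·(16/5) - (-20)·((16/5)-2))/10000 = 1/6250 rad
Load 4 — applied couple M₀=-4 kN·m at a=3 m (b=L-a=1):
  θ_4 = (R_Ax²/2 - M_Ax - M₀(x-a))/EI  [x>a] with R_A=-9/8, M_A=-5/4 = ((-9/8)·(16/5)²/2 - (-5/4)·(16/5) - (-4)·((16/5)-3))/10000 = -3/31250 rad
Superposition: θ = Σ θ_i = 677/3125000 rad ≈ 0.000217 rad

θ(16/5) = 677/3125000 rad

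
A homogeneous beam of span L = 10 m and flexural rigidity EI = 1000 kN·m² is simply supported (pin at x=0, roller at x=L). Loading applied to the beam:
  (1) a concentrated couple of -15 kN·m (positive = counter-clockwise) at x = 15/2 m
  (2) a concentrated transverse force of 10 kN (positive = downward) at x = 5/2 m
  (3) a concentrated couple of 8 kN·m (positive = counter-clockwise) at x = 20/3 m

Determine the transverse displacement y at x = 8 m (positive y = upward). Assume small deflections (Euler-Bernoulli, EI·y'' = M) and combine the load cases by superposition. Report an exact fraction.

Load 1 — applied couple M₀=-15 kN·m at a=15/2 m (b=L-a=5/2):
  y_1 = (M₀x³/(6L)-M₀(x-a)²/2+C₁x)/EI  [x>a] with C₁=M₀(3b²-L²)/(6L)=325/16 = ((-15)·8³/(6·10)-(-15)·(8-(15/2))²/2+(325/16)·8)/1000 = 291/8000 m
Load 2 — point force P=10 kN at a=5/2 m (b=L-a=15/2):
  y_2 = -Pa(L-x)(2Lx-a²-x²)/(6LEI)  [x>a] = -10·(5/2)·(10-8)·(2·10·8-(5/2)²-8²)/(6·10·1000) = -359/4800 m
Load 3 — applied couple M₀=8 kN·m at a=20/3 m (b=L-a=10/3):
  y_3 = (M₀x³/(6L)-M₀(x-a)²/2+C₁x)/EI  [x>a] with C₁=M₀(3b²-L²)/(6L)=-80/9 = (8·8³/(6·10)-8·(8-(20/3))²/2+(-80/9)·8)/1000 = -56/5625 m
Superposition: y = Σ y_i = -8707/180000 m ≈ -0.048372 m

y(8) = -8707/180000 m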